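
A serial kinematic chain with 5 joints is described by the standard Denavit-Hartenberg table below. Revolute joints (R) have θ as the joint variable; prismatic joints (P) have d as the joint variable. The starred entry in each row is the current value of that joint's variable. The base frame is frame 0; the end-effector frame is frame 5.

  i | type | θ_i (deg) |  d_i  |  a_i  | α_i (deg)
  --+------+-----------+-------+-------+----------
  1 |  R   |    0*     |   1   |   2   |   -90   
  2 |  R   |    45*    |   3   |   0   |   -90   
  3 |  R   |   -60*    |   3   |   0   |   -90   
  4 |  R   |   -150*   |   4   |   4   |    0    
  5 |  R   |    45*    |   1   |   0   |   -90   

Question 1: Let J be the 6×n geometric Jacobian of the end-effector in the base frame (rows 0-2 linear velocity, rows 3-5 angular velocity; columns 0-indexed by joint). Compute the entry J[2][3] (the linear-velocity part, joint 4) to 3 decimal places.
axis z_3 = (0.6124,-0.5000,-0.6124); lever o_n−o_3 = (0.4229,-5.5000,-3.2513)
cross product → J_v[:, 3] = (-1.7424,1.7321,-3.1566)
J_ω[:, 3] = z_3
entry J[2][3] = -3.1566

-3.157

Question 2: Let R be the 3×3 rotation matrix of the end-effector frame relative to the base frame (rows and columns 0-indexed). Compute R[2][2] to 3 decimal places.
End-effector z-axis (col 2 of R) = (0.1585,0.8365,-0.5245)
R[2][2] = -0.5245

-0.525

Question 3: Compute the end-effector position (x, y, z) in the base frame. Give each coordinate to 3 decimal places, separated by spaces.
0.302 -2.500 -4.373

after link 1: o_1 = (2.0000, 0.0000, 1.0000)
after link 2: o_2 = (2.0000, 3.0000, 1.0000)
after link 3: o_3 = (-0.1213, 3.0000, -1.1213)
after link 4: o_4 = (-0.3108, -2.0000, -3.7603)
after link 5: o_5 = (0.3016, -2.5000, -4.3727)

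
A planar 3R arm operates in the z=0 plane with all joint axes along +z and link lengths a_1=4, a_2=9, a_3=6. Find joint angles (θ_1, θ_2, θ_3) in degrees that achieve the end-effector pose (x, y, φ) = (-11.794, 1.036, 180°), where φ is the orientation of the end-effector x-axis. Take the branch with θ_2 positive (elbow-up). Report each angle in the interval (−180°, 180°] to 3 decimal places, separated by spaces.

wrist centre = target − a_3·(cos φ, sin φ) = (-5.7940, 1.0360)
cos θ_2 = (34.6437−4²−9²)/(2·4·9) = -0.8661; θ_2 = 150.0039° (elbow-up)
β = atan2(1.0360,-5.7940) = 169.8623°; ψ = atan2(4.4995,-3.7945) = 130.1419°
θ_1 = β − ψ = 39.7204°
θ_3 = φ − θ_1 − θ_2 = -9.7243° (wrapped to (-180°,180°])

39.720 150.004 -9.724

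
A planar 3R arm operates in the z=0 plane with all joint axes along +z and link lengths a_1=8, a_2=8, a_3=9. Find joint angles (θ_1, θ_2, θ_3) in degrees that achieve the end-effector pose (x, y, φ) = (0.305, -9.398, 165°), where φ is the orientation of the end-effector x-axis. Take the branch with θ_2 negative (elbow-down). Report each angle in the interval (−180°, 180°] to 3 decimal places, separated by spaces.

-29.999 -45.005 -119.996

wrist centre = target − a_3·(cos φ, sin φ) = (8.9983, -11.7274)
cos θ_2 = (218.5012−8²−8²)/(2·8·8) = 0.7070; θ_2 = -45.0053° (elbow-down)
β = atan2(-11.7274,8.9983) = -52.5012°; ψ = atan2(-5.6574,13.6563) = -22.5027°
θ_1 = β − ψ = -29.9985°
θ_3 = φ − θ_1 − θ_2 = -119.9961° (wrapped to (-180°,180°])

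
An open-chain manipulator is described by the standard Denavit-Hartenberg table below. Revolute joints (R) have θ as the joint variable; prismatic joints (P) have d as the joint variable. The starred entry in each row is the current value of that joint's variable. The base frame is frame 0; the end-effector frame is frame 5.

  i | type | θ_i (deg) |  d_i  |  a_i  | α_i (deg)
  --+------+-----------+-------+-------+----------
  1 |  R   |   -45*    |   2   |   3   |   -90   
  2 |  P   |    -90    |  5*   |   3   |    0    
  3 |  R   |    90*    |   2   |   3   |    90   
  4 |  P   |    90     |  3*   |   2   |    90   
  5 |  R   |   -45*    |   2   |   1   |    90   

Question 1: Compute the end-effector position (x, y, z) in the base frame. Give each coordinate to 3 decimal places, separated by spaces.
12.521 1.207 7.293

after link 1: o_1 = (2.1213, -2.1213, 2.0000)
after link 2: o_2 = (5.6569, 1.4142, 5.0000)
after link 3: o_3 = (9.1924, 0.7071, 5.0000)
after link 4: o_4 = (10.6066, 2.1213, 8.0000)
after link 5: o_5 = (12.5208, 1.2071, 7.2929)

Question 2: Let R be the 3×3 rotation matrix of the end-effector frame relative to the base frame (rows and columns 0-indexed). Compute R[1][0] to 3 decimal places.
End-effector x-axis (col 0 of R) = (0.5000,0.5000,-0.7071)
R[1][0] = 0.5000

0.500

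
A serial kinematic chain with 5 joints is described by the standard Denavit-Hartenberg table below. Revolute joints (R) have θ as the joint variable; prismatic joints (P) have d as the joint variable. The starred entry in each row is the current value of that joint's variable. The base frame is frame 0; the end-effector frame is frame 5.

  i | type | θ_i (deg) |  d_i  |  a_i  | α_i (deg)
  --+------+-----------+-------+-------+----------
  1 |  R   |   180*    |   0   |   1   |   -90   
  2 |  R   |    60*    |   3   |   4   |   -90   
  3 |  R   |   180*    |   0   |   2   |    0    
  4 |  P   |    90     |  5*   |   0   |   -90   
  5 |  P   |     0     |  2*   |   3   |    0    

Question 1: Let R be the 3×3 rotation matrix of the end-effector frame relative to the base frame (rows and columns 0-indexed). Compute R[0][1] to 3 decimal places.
End-effector y-axis (col 1 of R) = (-0.8660,0.0000,0.5000)
R[0][1] = -0.8660

-0.866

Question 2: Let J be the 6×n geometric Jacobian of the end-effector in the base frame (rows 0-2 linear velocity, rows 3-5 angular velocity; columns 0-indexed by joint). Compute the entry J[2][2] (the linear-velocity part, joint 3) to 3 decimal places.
-2.598

axis z_2 = (0.8660,-0.0000,-0.5000); lever o_n−o_2 = (4.3301,-3.0000,-2.5000)
cross product → J_v[:, 2] = (-1.5000,-0.0000,-2.5981)
J_ω[:, 2] = z_2
entry J[2][2] = -2.5981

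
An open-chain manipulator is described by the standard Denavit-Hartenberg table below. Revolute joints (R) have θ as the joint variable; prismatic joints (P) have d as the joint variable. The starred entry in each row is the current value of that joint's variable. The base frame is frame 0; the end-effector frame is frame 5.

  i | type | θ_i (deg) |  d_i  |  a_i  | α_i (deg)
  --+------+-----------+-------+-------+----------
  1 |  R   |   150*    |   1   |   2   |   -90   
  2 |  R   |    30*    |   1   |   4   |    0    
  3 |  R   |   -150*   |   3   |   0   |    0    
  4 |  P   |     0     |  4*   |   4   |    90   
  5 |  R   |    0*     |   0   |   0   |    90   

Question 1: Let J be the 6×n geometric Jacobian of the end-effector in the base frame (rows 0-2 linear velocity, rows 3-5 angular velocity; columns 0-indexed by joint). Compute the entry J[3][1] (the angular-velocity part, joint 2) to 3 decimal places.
-0.500

axis z_1 = (-0.5000,-0.8660,0.0000); lever o_n−o_1 = (-5.2679,-6.1962,1.4641)
cross product → J_v[:, 1] = (-1.2679,0.7321,-1.4641)
J_ω[:, 1] = z_1
entry J[3][1] = -0.5000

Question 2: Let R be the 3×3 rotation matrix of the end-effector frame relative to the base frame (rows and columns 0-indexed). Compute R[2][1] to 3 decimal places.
-0.500

End-effector y-axis (col 1 of R) = (0.7500,-0.4330,-0.5000)
R[2][1] = -0.5000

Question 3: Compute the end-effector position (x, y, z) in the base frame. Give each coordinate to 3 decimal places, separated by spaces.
-7.000 -5.196 2.464

after link 1: o_1 = (-1.7321, 1.0000, 1.0000)
after link 2: o_2 = (-5.2321, 1.8660, -1.0000)
after link 3: o_3 = (-6.7321, -0.7321, -1.0000)
after link 4: o_4 = (-7.0000, -5.1962, 2.4641)
after link 5: o_5 = (-7.0000, -5.1962, 2.4641)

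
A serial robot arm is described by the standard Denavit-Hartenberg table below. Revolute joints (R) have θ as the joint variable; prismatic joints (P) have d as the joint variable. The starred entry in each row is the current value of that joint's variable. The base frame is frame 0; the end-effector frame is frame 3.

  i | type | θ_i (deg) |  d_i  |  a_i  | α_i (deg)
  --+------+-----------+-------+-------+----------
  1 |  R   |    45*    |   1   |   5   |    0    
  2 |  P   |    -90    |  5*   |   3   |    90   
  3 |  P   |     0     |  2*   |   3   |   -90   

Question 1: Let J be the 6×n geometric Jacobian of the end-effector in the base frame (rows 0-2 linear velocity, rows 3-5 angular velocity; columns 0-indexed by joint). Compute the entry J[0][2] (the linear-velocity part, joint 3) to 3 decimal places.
-0.707

prismatic axis z_2 = (-0.7071,-0.7071,0.0000)
J_v[:, 2] = z_2; J_ω[:, 2] = (0,0,0)
entry J[0][2] = -0.7071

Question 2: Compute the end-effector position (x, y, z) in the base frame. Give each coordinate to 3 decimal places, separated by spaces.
after link 1: o_1 = (3.5355, 3.5355, 1.0000)
after link 2: o_2 = (5.6569, 1.4142, 6.0000)
after link 3: o_3 = (6.3640, -2.1213, 6.0000)

6.364 -2.121 6.000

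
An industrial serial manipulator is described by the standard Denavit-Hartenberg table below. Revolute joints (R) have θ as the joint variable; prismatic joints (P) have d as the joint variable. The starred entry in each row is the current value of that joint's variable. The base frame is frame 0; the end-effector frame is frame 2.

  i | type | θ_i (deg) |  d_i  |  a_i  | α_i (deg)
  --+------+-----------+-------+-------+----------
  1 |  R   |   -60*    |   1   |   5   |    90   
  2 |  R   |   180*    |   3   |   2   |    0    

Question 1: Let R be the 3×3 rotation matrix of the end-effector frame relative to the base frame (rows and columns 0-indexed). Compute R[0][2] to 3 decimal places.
-0.866

End-effector z-axis (col 2 of R) = (-0.8660,-0.5000,0.0000)
R[0][2] = -0.8660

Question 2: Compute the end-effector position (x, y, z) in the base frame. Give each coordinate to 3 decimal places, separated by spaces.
after link 1: o_1 = (2.5000, -4.3301, 1.0000)
after link 2: o_2 = (-1.0981, -4.0981, 1.0000)

-1.098 -4.098 1.000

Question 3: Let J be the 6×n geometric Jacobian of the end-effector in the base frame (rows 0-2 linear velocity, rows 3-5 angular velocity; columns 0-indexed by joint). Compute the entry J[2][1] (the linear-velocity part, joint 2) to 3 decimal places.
-2.000

axis z_1 = (-0.8660,-0.5000,0.0000); lever o_n−o_1 = (-3.5981,0.2321,0.0000)
cross product → J_v[:, 1] = (-0.0000,0.0000,-2.0000)
J_ω[:, 1] = z_1
entry J[2][1] = -2.0000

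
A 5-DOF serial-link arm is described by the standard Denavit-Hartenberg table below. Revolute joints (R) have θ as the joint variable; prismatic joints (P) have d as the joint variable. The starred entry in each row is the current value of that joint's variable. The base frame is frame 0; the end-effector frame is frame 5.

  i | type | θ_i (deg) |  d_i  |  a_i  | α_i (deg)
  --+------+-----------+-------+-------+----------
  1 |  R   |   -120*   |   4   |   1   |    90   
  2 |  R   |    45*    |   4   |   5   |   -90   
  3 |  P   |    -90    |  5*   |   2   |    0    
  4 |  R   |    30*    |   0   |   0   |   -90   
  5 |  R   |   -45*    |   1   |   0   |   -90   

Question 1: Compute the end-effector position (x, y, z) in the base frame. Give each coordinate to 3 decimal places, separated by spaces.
-5.569 1.354 11.683

after link 1: o_1 = (-0.5000, -0.8660, 4.0000)
after link 2: o_2 = (-5.7319, -1.9279, 7.5355)
after link 3: o_3 = (-5.6962, 2.1340, 11.0711)
after link 4: o_4 = (-5.6962, 2.1340, 11.0711)
after link 5: o_5 = (-5.5693, 1.3536, 11.6834)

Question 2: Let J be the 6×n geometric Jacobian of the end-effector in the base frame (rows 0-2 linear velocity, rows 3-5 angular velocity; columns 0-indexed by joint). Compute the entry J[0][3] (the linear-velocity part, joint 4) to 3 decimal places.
axis z_3 = (0.3536,0.6124,0.7071); lever o_n−o_3 = (0.1268,-0.7803,0.6124)
cross product → J_v[:, 3] = (0.9268,-0.1268,-0.3536)
J_ω[:, 3] = z_3
entry J[0][3] = 0.9268

0.927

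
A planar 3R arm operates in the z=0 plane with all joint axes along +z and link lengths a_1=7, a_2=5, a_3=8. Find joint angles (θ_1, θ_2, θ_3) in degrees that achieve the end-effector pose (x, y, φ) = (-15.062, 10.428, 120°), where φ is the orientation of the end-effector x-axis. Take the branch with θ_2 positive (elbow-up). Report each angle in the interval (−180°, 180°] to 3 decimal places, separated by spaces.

wrist centre = target − a_3·(cos φ, sin φ) = (-11.0620, 3.4998)
cos θ_2 = (134.6164−7²−5²)/(2·7·5) = 0.8659; θ_2 = 30.0088° (elbow-up)
β = atan2(3.4998,-11.0620) = 162.4437°; ψ = atan2(2.5007,11.3297) = 12.4466°
θ_1 = β − ψ = 149.9971°
θ_3 = φ − θ_1 − θ_2 = -60.0059° (wrapped to (-180°,180°])

149.997 30.009 -60.006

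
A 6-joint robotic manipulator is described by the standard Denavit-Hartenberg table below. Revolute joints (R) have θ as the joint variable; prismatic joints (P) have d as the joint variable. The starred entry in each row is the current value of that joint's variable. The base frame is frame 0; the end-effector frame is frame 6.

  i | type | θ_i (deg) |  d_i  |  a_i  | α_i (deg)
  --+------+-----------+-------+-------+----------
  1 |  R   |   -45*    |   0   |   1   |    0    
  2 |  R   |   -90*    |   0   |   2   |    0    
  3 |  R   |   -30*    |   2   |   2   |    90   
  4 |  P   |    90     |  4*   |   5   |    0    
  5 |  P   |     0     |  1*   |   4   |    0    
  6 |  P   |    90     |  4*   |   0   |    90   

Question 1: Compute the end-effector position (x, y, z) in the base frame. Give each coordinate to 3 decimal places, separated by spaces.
after link 1: o_1 = (0.7071, -0.7071, 0.0000)
after link 2: o_2 = (-0.7071, -2.1213, 0.0000)
after link 3: o_3 = (-2.6390, -2.6390, 2.0000)
after link 4: o_4 = (-3.6742, 1.2247, 7.0000)
after link 5: o_5 = (-3.9331, 2.1907, 11.0000)
after link 6: o_6 = (-4.9683, 6.0544, 11.0000)

-4.968 6.054 11.000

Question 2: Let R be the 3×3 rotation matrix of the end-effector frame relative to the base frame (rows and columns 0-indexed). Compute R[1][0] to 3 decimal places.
End-effector x-axis (col 0 of R) = (0.9659,0.2588,0.0000)
R[1][0] = 0.2588

0.259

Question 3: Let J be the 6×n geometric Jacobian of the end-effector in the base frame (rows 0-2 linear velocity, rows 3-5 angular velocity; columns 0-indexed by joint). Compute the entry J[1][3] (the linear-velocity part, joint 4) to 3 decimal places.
0.966

prismatic axis z_3 = (-0.2588,0.9659,0.0000)
J_v[:, 3] = z_3; J_ω[:, 3] = (0,0,0)
entry J[1][3] = 0.9659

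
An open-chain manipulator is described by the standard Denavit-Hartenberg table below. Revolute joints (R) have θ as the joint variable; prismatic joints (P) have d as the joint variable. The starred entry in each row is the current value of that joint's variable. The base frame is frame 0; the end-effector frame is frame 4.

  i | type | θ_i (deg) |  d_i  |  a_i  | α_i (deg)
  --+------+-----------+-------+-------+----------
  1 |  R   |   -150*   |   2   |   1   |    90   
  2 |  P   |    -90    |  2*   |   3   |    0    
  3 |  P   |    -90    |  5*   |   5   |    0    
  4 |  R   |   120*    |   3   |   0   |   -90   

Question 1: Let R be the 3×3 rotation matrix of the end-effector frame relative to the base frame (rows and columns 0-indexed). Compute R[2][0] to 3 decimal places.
-0.866

End-effector x-axis (col 0 of R) = (-0.4330,-0.2500,-0.8660)
R[2][0] = -0.8660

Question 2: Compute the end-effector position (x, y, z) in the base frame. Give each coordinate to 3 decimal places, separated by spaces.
after link 1: o_1 = (-0.8660, -0.5000, 2.0000)
after link 2: o_2 = (-1.8660, 1.2321, -1.0000)
after link 3: o_3 = (-0.0359, 8.0622, -1.0000)
after link 4: o_4 = (-1.5359, 10.6603, -1.0000)

-1.536 10.660 -1.000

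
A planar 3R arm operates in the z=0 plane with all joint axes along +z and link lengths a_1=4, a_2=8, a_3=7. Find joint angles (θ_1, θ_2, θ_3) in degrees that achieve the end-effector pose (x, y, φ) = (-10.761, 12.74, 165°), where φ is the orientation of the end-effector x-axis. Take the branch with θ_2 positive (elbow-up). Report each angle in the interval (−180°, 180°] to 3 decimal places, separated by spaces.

wrist centre = target − a_3·(cos φ, sin φ) = (-3.9995, 10.9283)
cos θ_2 = (135.4232−4²−8²)/(2·4·8) = 0.8660; θ_2 = 30.0044° (elbow-up)
β = atan2(10.9283,-3.9995) = 110.1016°; ψ = atan2(4.0005,10.9279) = 20.1069°
θ_1 = β − ψ = 89.9947°
θ_3 = φ − θ_1 − θ_2 = 45.0009° (wrapped to (-180°,180°])

89.995 30.004 45.001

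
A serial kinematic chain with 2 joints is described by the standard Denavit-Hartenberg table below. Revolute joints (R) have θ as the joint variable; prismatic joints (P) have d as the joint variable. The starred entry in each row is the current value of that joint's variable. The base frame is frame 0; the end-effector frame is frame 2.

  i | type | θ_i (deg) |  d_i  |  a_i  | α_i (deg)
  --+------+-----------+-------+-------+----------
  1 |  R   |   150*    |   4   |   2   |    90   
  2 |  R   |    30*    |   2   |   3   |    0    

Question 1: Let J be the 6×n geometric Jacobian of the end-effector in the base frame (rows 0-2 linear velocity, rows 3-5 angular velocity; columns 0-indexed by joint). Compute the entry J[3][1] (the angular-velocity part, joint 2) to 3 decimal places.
axis z_1 = (0.5000,0.8660,0.0000); lever o_n−o_1 = (-1.2500,3.0311,1.5000)
cross product → J_v[:, 1] = (1.2990,-0.7500,2.5981)
J_ω[:, 1] = z_1
entry J[3][1] = 0.5000

0.500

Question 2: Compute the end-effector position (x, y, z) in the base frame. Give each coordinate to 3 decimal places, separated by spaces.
-2.982 4.031 5.500

after link 1: o_1 = (-1.7321, 1.0000, 4.0000)
after link 2: o_2 = (-2.9821, 4.0311, 5.5000)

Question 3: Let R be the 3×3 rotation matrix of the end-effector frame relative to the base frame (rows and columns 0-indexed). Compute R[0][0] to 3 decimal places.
End-effector x-axis (col 0 of R) = (-0.7500,0.4330,0.5000)
R[0][0] = -0.7500

-0.750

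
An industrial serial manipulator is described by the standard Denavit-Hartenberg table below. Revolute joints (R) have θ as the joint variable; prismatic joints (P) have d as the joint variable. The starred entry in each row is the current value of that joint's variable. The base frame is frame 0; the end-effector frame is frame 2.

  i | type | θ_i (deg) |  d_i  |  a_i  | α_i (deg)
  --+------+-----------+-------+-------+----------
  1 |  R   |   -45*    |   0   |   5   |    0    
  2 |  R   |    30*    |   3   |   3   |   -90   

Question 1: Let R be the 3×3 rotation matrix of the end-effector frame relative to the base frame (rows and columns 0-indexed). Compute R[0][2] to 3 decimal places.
0.259

End-effector z-axis (col 2 of R) = (0.2588,0.9659,0.0000)
R[0][2] = 0.2588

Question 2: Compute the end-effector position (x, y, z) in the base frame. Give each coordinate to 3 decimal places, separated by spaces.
after link 1: o_1 = (3.5355, -3.5355, 0.0000)
after link 2: o_2 = (6.4333, -4.3120, 3.0000)

6.433 -4.312 3.000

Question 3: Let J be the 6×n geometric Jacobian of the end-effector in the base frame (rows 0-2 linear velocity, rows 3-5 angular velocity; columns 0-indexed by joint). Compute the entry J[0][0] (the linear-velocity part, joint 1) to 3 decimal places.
axis z_0 = ẑ; lever o_n−o_0 = (6.4333,-4.3120,3.0000)
cross product → J_v[:, 0] = (4.3120,6.4333,-0.0000)
J_ω[:, 0] = z_0
entry J[0][0] = 4.3120

4.312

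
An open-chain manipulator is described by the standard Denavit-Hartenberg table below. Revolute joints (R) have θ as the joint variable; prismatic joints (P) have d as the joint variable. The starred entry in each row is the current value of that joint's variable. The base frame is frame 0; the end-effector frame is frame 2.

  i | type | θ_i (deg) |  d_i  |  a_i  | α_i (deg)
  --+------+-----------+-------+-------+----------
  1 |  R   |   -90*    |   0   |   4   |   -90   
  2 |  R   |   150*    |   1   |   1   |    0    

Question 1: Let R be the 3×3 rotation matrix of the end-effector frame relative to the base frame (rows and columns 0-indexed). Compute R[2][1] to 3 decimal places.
0.866

End-effector y-axis (col 1 of R) = (-0.0000,0.5000,0.8660)
R[2][1] = 0.8660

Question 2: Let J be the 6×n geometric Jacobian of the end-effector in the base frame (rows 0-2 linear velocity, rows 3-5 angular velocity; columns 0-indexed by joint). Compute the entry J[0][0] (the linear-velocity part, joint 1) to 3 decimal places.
3.134

axis z_0 = ẑ; lever o_n−o_0 = (1.0000,-3.1340,-0.5000)
cross product → J_v[:, 0] = (3.1340,1.0000,-0.0000)
J_ω[:, 0] = z_0
entry J[0][0] = 3.1340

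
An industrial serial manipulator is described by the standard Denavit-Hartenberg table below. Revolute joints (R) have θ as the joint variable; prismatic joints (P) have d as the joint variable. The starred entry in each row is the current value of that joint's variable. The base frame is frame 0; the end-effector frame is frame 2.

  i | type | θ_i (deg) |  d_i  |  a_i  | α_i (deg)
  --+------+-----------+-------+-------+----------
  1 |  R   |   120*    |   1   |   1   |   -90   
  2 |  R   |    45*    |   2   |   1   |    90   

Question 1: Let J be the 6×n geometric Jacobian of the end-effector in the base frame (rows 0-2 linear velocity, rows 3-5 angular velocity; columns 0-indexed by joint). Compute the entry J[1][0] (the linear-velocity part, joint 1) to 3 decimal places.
-2.586

axis z_0 = ẑ; lever o_n−o_0 = (-2.5856,0.4784,0.2929)
cross product → J_v[:, 0] = (-0.4784,-2.5856,0.0000)
J_ω[:, 0] = z_0
entry J[1][0] = -2.5856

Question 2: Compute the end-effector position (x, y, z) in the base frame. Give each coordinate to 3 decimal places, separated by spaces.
after link 1: o_1 = (-0.5000, 0.8660, 1.0000)
after link 2: o_2 = (-2.5856, 0.4784, 0.2929)

-2.586 0.478 0.293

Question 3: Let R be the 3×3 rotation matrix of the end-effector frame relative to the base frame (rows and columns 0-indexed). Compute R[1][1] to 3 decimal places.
-0.500

End-effector y-axis (col 1 of R) = (-0.8660,-0.5000,0.0000)
R[1][1] = -0.5000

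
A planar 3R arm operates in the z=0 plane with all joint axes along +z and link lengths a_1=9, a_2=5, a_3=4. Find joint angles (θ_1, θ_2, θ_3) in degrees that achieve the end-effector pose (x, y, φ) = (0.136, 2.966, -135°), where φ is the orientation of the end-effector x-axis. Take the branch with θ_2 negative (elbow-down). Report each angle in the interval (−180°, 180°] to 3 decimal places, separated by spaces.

95.809 -134.997 -95.812

wrist centre = target − a_3·(cos φ, sin φ) = (2.9644, 5.7944)
cos θ_2 = (42.3632−9²−5²)/(2·9·5) = -0.7071; θ_2 = -134.9975° (elbow-down)
β = atan2(5.7944,2.9644) = 62.9057°; ψ = atan2(-3.5357,5.4646) = -32.9035°
θ_1 = β − ψ = 95.8092°
θ_3 = φ − θ_1 − θ_2 = -95.8117° (wrapped to (-180°,180°])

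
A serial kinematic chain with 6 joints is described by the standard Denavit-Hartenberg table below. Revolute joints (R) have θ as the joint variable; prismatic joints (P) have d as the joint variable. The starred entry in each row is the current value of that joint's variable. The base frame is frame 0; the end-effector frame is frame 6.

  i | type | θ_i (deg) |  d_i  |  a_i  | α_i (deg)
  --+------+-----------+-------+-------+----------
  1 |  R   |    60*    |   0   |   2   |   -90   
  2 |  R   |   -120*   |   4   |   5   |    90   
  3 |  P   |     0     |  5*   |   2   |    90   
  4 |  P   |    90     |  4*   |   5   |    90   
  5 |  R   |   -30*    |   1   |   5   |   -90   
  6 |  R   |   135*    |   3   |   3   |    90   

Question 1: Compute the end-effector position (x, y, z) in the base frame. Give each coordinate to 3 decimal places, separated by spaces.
-5.525 -11.888 -1.905

after link 1: o_1 = (1.0000, 1.7321, 0.0000)
after link 2: o_2 = (-3.7141, 1.5670, 4.3301)
after link 3: o_3 = (-6.3792, -3.0490, 3.5622)
after link 4: o_4 = (-5.0801, -8.7990, 1.0622)
after link 5: o_5 = (-9.3702, -11.2296, -0.2369)
after link 6: o_6 = (-5.5253, -11.8876, -1.9054)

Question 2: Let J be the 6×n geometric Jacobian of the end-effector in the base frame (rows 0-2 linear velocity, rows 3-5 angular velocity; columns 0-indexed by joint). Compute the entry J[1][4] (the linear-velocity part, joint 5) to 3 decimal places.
-1.127

axis z_4 = (-0.2500,-0.4330,0.8660); lever o_n−o_4 = (-0.4452,-3.0886,-2.9676)
cross product → J_v[:, 4] = (3.9598,-1.1275,0.5794)
J_ω[:, 4] = z_4
entry J[1][4] = -1.1275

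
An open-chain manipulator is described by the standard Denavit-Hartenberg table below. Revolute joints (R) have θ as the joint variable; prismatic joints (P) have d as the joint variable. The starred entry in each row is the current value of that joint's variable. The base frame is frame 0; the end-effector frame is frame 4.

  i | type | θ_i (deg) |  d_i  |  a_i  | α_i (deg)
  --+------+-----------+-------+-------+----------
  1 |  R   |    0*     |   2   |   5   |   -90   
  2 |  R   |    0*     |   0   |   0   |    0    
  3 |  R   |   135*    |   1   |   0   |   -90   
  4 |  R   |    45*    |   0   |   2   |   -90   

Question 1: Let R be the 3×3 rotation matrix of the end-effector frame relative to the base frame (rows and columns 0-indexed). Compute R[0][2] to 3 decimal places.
End-effector z-axis (col 2 of R) = (0.5000,-0.7071,0.5000)
R[0][2] = 0.5000

0.500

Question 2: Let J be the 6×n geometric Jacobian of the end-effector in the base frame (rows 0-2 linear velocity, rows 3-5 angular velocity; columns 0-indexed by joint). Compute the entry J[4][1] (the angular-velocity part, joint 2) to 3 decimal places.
axis z_1 = (0.0000,1.0000,0.0000); lever o_n−o_1 = (-1.0000,-0.4142,-1.0000)
cross product → J_v[:, 1] = (-1.0000,-0.0000,1.0000)
J_ω[:, 1] = z_1
entry J[4][1] = 1.0000

1.000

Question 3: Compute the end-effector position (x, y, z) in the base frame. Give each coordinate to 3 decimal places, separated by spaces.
after link 1: o_1 = (5.0000, 0.0000, 2.0000)
after link 2: o_2 = (5.0000, 0.0000, 2.0000)
after link 3: o_3 = (5.0000, 1.0000, 2.0000)
after link 4: o_4 = (4.0000, -0.4142, 1.0000)

4.000 -0.414 1.000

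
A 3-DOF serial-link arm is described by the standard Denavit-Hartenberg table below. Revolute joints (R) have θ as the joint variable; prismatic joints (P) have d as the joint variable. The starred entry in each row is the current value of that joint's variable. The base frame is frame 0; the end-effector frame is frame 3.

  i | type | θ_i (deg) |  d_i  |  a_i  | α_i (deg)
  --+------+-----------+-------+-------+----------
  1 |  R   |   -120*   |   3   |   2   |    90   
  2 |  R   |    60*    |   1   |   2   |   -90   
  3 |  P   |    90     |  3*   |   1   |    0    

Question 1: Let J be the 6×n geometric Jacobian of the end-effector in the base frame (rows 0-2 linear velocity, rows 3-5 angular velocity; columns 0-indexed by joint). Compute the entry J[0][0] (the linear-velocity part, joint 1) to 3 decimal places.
0.348

axis z_0 = ẑ; lever o_n−o_0 = (-0.2010,-0.3481,6.2321)
cross product → J_v[:, 0] = (0.3481,-0.2010,0.0000)
J_ω[:, 0] = z_0
entry J[0][0] = 0.3481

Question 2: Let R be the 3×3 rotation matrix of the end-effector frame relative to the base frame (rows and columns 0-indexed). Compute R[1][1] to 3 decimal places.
0.433

End-effector y-axis (col 1 of R) = (0.2500,0.4330,-0.8660)
R[1][1] = 0.4330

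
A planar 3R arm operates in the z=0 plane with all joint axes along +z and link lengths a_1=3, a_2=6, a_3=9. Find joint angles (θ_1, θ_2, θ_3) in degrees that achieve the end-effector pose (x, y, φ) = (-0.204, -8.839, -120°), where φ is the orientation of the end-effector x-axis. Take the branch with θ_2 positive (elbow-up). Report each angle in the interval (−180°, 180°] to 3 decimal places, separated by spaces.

wrist centre = target − a_3·(cos φ, sin φ) = (4.2960, -1.0448)
cos θ_2 = (19.5472−3²−6²)/(2·3·6) = -0.7070; θ_2 = 134.9932° (elbow-up)
β = atan2(-1.0448,4.2960) = -13.6688°; ψ = atan2(4.2431,-1.2421) = 106.3169°
θ_1 = β − ψ = -119.9857°
θ_3 = φ − θ_1 − θ_2 = -135.0076° (wrapped to (-180°,180°])

-119.986 134.993 -135.008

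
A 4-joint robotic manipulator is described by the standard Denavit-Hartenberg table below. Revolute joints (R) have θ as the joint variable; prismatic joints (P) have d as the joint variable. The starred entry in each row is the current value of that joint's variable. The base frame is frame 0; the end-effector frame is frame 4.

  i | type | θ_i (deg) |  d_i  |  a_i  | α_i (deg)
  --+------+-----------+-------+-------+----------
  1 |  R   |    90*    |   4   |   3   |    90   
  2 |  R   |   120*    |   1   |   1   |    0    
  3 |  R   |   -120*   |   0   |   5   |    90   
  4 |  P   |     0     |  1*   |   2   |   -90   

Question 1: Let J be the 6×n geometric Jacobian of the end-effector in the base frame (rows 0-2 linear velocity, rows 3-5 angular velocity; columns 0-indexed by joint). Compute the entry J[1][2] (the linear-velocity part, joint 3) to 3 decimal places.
1.000

axis z_2 = (1.0000,-0.0000,0.0000); lever o_n−o_2 = (0.0000,7.0000,-1.0000)
cross product → J_v[:, 2] = (-0.0000,1.0000,7.0000)
J_ω[:, 2] = z_2
entry J[1][2] = 1.0000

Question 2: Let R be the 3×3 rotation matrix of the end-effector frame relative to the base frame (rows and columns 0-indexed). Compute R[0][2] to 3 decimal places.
End-effector z-axis (col 2 of R) = (1.0000,-0.0000,0.0000)
R[0][2] = 1.0000

1.000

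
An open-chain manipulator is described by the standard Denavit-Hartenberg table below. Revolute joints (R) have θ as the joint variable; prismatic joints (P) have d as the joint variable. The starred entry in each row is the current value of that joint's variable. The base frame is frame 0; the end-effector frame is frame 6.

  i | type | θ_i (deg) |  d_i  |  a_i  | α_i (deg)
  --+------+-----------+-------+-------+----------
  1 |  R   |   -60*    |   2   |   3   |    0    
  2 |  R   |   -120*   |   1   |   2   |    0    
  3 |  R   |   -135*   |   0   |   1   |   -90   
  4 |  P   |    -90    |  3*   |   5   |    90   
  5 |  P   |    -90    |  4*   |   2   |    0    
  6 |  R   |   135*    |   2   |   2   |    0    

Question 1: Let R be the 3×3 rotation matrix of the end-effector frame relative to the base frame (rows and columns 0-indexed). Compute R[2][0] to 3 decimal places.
End-effector x-axis (col 0 of R) = (-0.5000,0.5000,0.7071)
R[2][0] = 0.7071

0.707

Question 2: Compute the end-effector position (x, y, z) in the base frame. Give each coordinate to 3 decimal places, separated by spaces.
after link 1: o_1 = (1.5000, -2.5981, 2.0000)
after link 2: o_2 = (-0.5000, -2.5981, 3.0000)
after link 3: o_3 = (0.2071, -1.8910, 3.0000)
after link 4: o_4 = (-1.9142, 0.2304, 8.0000)
after link 5: o_5 = (-3.3284, -4.0123, 8.0000)
after link 6: o_6 = (-5.7426, -4.4265, 9.4142)

-5.743 -4.427 9.414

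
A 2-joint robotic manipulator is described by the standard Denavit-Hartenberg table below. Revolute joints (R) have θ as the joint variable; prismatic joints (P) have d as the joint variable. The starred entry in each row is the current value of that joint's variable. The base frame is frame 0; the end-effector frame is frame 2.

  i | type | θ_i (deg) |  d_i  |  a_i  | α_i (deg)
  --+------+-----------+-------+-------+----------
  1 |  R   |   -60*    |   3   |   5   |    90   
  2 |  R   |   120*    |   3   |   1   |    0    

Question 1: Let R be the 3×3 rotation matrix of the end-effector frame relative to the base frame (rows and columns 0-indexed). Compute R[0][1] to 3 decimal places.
-0.433

End-effector y-axis (col 1 of R) = (-0.4330,0.7500,-0.5000)
R[0][1] = -0.4330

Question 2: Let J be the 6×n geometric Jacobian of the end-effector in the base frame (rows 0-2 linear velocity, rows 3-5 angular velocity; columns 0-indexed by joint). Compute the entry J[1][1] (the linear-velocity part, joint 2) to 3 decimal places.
axis z_1 = (-0.8660,-0.5000,0.0000); lever o_n−o_1 = (-2.8481,-1.0670,0.8660)
cross product → J_v[:, 1] = (-0.4330,0.7500,-0.5000)
J_ω[:, 1] = z_1
entry J[1][1] = 0.7500

0.750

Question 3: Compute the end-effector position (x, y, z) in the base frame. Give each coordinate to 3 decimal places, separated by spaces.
-0.348 -5.397 3.866

after link 1: o_1 = (2.5000, -4.3301, 3.0000)
after link 2: o_2 = (-0.3481, -5.3971, 3.8660)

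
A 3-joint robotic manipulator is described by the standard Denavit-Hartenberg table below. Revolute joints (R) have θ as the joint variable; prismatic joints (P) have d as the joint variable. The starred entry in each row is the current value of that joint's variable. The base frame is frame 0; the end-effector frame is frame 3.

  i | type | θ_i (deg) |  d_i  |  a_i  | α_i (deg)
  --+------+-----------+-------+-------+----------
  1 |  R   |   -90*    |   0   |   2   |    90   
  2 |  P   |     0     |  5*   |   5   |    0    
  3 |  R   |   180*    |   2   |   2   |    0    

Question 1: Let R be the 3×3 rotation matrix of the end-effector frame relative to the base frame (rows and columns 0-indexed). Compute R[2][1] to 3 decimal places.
End-effector y-axis (col 1 of R) = (-0.0000,0.0000,-1.0000)
R[2][1] = -1.0000

-1.000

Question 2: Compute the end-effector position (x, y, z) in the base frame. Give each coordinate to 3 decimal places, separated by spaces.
-7.000 -5.000 0.000

after link 1: o_1 = (0.0000, -2.0000, 0.0000)
after link 2: o_2 = (-5.0000, -7.0000, 0.0000)
after link 3: o_3 = (-7.0000, -5.0000, 0.0000)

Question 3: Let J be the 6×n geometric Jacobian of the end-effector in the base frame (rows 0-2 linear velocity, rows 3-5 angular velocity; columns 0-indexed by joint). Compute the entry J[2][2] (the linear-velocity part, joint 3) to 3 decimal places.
axis z_2 = (-1.0000,-0.0000,0.0000); lever o_n−o_2 = (-2.0000,2.0000,0.0000)
cross product → J_v[:, 2] = (-0.0000,0.0000,-2.0000)
J_ω[:, 2] = z_2
entry J[2][2] = -2.0000

-2.000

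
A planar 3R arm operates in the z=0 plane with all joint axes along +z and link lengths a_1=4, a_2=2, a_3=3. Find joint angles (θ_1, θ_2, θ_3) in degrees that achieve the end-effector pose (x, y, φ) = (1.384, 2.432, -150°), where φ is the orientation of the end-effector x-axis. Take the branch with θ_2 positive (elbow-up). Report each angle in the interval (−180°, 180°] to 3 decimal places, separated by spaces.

30.005 44.981 135.015

wrist centre = target − a_3·(cos φ, sin φ) = (3.9821, 3.9320)
cos θ_2 = (31.3176−4²−2²)/(2·4·2) = 0.7073; θ_2 = 44.9805° (elbow-up)
β = atan2(3.9320,3.9821) = 44.6375°; ψ = atan2(1.4137,5.4147) = 14.6328°
θ_1 = β − ψ = 30.0047°
θ_3 = φ − θ_1 − θ_2 = 135.0148° (wrapped to (-180°,180°])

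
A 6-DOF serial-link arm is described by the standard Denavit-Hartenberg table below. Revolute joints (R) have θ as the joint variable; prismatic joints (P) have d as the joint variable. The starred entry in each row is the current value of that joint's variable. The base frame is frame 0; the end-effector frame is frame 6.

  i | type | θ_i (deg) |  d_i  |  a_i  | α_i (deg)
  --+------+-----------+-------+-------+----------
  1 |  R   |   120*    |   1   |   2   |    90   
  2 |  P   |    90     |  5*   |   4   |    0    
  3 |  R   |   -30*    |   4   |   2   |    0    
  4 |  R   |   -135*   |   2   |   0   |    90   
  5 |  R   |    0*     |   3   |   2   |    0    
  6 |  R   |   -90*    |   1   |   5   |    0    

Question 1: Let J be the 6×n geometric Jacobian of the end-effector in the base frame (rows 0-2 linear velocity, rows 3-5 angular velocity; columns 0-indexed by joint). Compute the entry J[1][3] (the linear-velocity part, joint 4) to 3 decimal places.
axis z_3 = (0.8660,0.5000,0.0000); lever o_n−o_3 = (-0.9250,-4.3978,-2.9671)
cross product → J_v[:, 3] = (-1.4836,2.5696,-3.3461)
J_ω[:, 3] = z_3
entry J[1][3] = 2.5696

2.570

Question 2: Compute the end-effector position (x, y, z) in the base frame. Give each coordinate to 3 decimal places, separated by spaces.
after link 1: o_1 = (-1.0000, 1.7321, 1.0000)
after link 2: o_2 = (3.3301, 4.2321, 5.0000)
after link 3: o_3 = (6.2942, 7.0981, 6.7321)
after link 4: o_4 = (8.0263, 8.0981, 6.7321)
after link 5: o_5 = (9.2163, 6.0368, 4.0237)
after link 6: o_6 = (5.3692, 2.7003, 3.7649)

5.369 2.700 3.765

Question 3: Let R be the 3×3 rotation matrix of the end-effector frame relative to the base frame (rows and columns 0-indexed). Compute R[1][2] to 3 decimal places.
End-effector z-axis (col 2 of R) = (0.4830,-0.8365,-0.2588)
R[1][2] = -0.8365

-0.837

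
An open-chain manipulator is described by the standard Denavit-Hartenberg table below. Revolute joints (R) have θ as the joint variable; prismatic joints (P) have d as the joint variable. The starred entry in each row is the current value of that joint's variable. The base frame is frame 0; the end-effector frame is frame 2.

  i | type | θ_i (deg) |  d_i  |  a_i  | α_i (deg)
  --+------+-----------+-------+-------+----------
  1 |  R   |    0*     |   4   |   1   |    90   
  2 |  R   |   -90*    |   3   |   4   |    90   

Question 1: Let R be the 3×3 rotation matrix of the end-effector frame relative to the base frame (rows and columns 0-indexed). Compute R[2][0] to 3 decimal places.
-1.000

End-effector x-axis (col 0 of R) = (0.0000,-0.0000,-1.0000)
R[2][0] = -1.0000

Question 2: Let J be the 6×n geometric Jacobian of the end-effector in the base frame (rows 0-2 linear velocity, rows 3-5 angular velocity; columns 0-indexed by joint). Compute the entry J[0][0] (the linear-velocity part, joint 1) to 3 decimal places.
3.000

axis z_0 = ẑ; lever o_n−o_0 = (1.0000,-3.0000,0.0000)
cross product → J_v[:, 0] = (3.0000,1.0000,-0.0000)
J_ω[:, 0] = z_0
entry J[0][0] = 3.0000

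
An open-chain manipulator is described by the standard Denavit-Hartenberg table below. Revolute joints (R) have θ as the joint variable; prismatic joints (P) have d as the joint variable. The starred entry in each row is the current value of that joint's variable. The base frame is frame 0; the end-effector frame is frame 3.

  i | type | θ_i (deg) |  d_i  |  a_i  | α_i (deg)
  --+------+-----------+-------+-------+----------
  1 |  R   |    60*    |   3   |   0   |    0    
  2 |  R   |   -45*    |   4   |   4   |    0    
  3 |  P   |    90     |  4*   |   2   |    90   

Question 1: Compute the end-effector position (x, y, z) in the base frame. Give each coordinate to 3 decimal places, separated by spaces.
after link 1: o_1 = (0.0000, 0.0000, 3.0000)
after link 2: o_2 = (3.8637, 1.0353, 7.0000)
after link 3: o_3 = (3.3461, 2.9671, 11.0000)

3.346 2.967 11.000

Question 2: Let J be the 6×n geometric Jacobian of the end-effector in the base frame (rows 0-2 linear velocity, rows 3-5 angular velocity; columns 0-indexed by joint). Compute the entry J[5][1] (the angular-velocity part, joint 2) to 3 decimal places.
axis z_1 = (0.0000,0.0000,1.0000); lever o_n−o_1 = (3.3461,2.9671,8.0000)
cross product → J_v[:, 1] = (-2.9671,3.3461,0.0000)
J_ω[:, 1] = z_1
entry J[5][1] = 1.0000

1.000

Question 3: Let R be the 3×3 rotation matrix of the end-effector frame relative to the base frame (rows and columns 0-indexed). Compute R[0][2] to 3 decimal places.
End-effector z-axis (col 2 of R) = (0.9659,0.2588,0.0000)
R[0][2] = 0.9659

0.966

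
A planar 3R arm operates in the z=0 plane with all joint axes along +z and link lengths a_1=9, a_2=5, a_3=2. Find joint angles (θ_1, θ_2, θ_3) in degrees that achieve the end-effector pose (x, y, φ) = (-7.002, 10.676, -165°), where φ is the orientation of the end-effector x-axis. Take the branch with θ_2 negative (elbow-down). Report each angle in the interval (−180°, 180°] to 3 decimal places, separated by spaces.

135.000 -59.997 119.997

wrist centre = target − a_3·(cos φ, sin φ) = (-5.0701, 11.1936)
cos θ_2 = (151.0039−9²−5²)/(2·9·5) = 0.5000; θ_2 = -59.9971° (elbow-down)
β = atan2(11.1936,-5.0701) = 114.3681°; ψ = atan2(-4.3300,11.5002) = -20.6321°
θ_1 = β − ψ = 135.0002°
θ_3 = φ − θ_1 − θ_2 = 119.9969° (wrapped to (-180°,180°])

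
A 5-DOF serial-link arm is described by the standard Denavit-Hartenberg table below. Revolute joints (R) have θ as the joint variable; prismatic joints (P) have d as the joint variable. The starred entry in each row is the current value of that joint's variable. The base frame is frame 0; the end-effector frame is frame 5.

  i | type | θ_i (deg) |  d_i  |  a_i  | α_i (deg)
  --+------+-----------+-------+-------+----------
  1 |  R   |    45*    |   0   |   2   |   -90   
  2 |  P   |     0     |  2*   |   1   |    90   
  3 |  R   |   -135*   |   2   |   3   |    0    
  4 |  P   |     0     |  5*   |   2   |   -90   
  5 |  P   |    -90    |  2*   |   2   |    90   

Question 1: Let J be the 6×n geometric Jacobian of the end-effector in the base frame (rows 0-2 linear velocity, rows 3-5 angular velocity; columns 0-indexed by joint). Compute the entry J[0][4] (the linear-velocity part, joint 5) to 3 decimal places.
1.000

prismatic axis z_4 = (1.0000,0.0000,0.0000)
J_v[:, 4] = z_4; J_ω[:, 4] = (0,0,0)
entry J[0][4] = 1.0000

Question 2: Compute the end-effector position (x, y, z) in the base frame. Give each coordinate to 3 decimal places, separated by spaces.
after link 1: o_1 = (1.4142, 1.4142, 0.0000)
after link 2: o_2 = (0.7071, 3.5355, 0.0000)
after link 3: o_3 = (0.7071, 0.5355, 2.0000)
after link 4: o_4 = (0.7071, -1.4645, 7.0000)
after link 5: o_5 = (2.7071, -1.4645, 9.0000)

2.707 -1.464 9.000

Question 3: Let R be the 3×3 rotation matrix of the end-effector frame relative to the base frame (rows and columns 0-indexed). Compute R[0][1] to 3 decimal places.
1.000

End-effector y-axis (col 1 of R) = (1.0000,-0.0000,0.0000)
R[0][1] = 1.0000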